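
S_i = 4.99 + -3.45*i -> [4.99, 1.54, -1.91, -5.36, -8.81]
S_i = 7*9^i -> [7, 63, 567, 5103, 45927]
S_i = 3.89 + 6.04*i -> [3.89, 9.93, 15.97, 22.01, 28.05]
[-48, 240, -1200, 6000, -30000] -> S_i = -48*-5^i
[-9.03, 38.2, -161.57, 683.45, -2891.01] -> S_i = -9.03*(-4.23)^i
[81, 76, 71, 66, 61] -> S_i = 81 + -5*i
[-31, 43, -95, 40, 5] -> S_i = Random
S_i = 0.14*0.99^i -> [0.14, 0.14, 0.14, 0.14, 0.13]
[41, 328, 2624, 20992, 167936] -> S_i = 41*8^i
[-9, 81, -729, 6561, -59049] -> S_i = -9*-9^i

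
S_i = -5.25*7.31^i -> [-5.25, -38.38, -280.54, -2050.74, -14990.94]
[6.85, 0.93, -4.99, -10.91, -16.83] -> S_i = 6.85 + -5.92*i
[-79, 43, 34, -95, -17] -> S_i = Random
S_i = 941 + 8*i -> [941, 949, 957, 965, 973]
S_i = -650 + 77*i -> [-650, -573, -496, -419, -342]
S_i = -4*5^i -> [-4, -20, -100, -500, -2500]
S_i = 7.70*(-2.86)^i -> [7.7, -22.02, 62.98, -180.13, 515.18]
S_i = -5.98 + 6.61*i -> [-5.98, 0.63, 7.24, 13.85, 20.46]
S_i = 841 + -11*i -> [841, 830, 819, 808, 797]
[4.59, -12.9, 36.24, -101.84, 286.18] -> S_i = 4.59*(-2.81)^i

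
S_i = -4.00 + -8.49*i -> [-4.0, -12.49, -20.98, -29.47, -37.96]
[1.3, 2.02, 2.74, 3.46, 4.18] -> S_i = 1.30 + 0.72*i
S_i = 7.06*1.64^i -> [7.06, 11.58, 18.99, 31.14, 51.07]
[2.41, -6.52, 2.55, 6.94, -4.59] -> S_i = Random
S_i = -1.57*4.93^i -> [-1.57, -7.74, -38.16, -188.12, -927.44]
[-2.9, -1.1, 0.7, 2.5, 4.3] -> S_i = -2.90 + 1.80*i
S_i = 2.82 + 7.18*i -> [2.82, 10.0, 17.18, 24.36, 31.54]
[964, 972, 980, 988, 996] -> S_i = 964 + 8*i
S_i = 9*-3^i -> [9, -27, 81, -243, 729]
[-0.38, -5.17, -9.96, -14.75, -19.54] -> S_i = -0.38 + -4.79*i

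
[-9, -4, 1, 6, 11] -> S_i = -9 + 5*i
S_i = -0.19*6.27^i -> [-0.19, -1.19, -7.47, -46.83, -293.65]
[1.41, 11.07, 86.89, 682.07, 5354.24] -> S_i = 1.41*7.85^i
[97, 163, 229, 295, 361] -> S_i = 97 + 66*i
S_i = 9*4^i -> [9, 36, 144, 576, 2304]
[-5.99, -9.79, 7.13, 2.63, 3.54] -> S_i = Random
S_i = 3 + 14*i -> [3, 17, 31, 45, 59]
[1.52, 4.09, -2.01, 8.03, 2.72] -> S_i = Random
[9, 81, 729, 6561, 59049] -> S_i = 9*9^i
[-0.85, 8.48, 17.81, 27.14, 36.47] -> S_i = -0.85 + 9.33*i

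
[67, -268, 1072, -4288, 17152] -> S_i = 67*-4^i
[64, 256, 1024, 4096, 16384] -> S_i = 64*4^i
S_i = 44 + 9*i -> [44, 53, 62, 71, 80]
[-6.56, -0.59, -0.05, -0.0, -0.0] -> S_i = -6.56*0.09^i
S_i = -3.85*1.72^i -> [-3.85, -6.62, -11.39, -19.59, -33.7]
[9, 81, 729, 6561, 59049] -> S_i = 9*9^i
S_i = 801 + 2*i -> [801, 803, 805, 807, 809]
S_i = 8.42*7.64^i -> [8.42, 64.33, 491.47, 3754.85, 28687.03]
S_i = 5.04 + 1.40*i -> [5.04, 6.44, 7.84, 9.24, 10.64]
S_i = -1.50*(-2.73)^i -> [-1.5, 4.1, -11.18, 30.52, -83.32]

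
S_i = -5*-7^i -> [-5, 35, -245, 1715, -12005]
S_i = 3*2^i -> [3, 6, 12, 24, 48]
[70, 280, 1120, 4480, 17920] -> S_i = 70*4^i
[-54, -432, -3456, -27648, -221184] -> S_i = -54*8^i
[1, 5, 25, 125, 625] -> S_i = 1*5^i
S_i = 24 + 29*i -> [24, 53, 82, 111, 140]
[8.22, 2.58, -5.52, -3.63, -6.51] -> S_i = Random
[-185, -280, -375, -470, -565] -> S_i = -185 + -95*i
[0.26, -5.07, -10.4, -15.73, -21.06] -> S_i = 0.26 + -5.33*i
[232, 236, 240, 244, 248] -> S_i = 232 + 4*i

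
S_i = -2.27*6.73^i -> [-2.27, -15.28, -102.81, -691.94, -4656.78]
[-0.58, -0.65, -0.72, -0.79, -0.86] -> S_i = -0.58 + -0.07*i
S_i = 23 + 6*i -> [23, 29, 35, 41, 47]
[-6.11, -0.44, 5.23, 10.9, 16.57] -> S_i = -6.11 + 5.67*i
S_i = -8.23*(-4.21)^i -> [-8.23, 34.65, -145.87, 614.11, -2585.4]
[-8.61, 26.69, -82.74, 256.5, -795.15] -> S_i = -8.61*(-3.10)^i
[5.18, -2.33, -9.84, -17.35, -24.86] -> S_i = 5.18 + -7.51*i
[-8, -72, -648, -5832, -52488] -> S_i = -8*9^i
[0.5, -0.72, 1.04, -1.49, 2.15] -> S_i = 0.50*(-1.44)^i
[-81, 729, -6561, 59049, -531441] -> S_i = -81*-9^i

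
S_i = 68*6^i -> [68, 408, 2448, 14688, 88128]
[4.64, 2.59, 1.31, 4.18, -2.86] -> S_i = Random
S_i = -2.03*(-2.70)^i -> [-2.03, 5.48, -14.8, 39.96, -107.88]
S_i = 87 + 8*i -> [87, 95, 103, 111, 119]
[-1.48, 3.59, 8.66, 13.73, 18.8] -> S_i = -1.48 + 5.07*i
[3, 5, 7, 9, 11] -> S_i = 3 + 2*i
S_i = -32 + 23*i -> [-32, -9, 14, 37, 60]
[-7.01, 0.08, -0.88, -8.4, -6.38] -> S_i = Random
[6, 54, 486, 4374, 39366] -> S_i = 6*9^i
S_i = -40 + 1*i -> [-40, -39, -38, -37, -36]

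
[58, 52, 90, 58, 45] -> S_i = Random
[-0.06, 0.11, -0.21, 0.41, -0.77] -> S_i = -0.06*(-1.89)^i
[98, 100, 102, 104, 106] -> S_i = 98 + 2*i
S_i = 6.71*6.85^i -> [6.71, 45.96, 314.85, 2156.72, 14773.55]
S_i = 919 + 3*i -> [919, 922, 925, 928, 931]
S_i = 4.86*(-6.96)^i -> [4.86, -33.83, 235.43, -1638.57, 11404.42]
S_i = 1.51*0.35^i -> [1.51, 0.53, 0.18, 0.06, 0.02]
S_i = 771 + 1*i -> [771, 772, 773, 774, 775]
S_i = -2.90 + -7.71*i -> [-2.9, -10.61, -18.32, -26.03, -33.74]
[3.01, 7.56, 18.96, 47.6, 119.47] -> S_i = 3.01*2.51^i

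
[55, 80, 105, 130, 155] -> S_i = 55 + 25*i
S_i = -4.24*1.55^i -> [-4.24, -6.57, -10.19, -15.79, -24.47]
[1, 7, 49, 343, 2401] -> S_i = 1*7^i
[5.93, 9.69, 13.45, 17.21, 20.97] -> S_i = 5.93 + 3.76*i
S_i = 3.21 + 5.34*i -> [3.21, 8.55, 13.89, 19.23, 24.57]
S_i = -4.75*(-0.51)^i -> [-4.75, 2.42, -1.24, 0.63, -0.32]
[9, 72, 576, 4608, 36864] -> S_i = 9*8^i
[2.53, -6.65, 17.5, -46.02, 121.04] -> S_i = 2.53*(-2.63)^i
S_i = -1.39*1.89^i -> [-1.39, -2.63, -4.97, -9.38, -17.74]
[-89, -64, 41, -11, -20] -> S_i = Random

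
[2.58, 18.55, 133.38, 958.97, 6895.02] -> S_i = 2.58*7.19^i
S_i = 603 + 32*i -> [603, 635, 667, 699, 731]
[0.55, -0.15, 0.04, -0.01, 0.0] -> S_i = 0.55*(-0.28)^i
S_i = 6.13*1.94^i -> [6.13, 11.89, 23.07, 44.76, 86.83]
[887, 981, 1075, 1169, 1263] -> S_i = 887 + 94*i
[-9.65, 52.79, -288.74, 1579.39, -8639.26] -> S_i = -9.65*(-5.47)^i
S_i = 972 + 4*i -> [972, 976, 980, 984, 988]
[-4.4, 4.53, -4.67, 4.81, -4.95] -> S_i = -4.40*(-1.03)^i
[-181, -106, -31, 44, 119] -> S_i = -181 + 75*i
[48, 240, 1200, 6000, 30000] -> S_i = 48*5^i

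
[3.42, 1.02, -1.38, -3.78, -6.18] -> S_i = 3.42 + -2.40*i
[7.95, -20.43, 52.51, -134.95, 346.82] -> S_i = 7.95*(-2.57)^i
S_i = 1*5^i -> [1, 5, 25, 125, 625]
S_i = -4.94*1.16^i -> [-4.94, -5.73, -6.65, -7.71, -8.94]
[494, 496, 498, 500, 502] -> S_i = 494 + 2*i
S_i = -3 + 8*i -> [-3, 5, 13, 21, 29]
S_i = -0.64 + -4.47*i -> [-0.64, -5.11, -9.58, -14.05, -18.52]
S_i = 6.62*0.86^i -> [6.62, 5.69, 4.9, 4.21, 3.62]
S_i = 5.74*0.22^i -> [5.74, 1.26, 0.28, 0.06, 0.01]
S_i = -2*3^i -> [-2, -6, -18, -54, -162]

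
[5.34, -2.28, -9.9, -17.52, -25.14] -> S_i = 5.34 + -7.62*i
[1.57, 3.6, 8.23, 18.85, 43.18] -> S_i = 1.57*2.29^i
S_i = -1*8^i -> [-1, -8, -64, -512, -4096]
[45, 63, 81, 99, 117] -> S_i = 45 + 18*i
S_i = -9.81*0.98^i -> [-9.81, -9.61, -9.42, -9.23, -9.05]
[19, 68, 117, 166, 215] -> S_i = 19 + 49*i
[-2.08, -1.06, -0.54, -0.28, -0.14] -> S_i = -2.08*0.51^i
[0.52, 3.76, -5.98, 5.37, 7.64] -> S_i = Random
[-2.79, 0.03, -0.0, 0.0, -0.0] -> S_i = -2.79*(-0.01)^i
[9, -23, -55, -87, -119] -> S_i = 9 + -32*i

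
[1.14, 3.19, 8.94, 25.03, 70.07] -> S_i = 1.14*2.80^i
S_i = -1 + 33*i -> [-1, 32, 65, 98, 131]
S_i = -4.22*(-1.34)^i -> [-4.22, 5.65, -7.58, 10.15, -13.61]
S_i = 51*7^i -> [51, 357, 2499, 17493, 122451]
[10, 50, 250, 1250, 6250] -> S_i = 10*5^i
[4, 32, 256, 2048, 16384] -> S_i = 4*8^i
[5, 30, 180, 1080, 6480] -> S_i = 5*6^i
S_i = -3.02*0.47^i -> [-3.02, -1.42, -0.67, -0.31, -0.15]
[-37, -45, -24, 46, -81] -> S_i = Random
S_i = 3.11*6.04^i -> [3.11, 18.78, 113.46, 685.28, 4139.12]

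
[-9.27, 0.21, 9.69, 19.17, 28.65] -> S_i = -9.27 + 9.48*i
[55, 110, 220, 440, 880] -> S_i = 55*2^i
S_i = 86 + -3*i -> [86, 83, 80, 77, 74]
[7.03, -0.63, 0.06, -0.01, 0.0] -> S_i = 7.03*(-0.09)^i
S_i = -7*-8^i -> [-7, 56, -448, 3584, -28672]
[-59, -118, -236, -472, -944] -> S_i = -59*2^i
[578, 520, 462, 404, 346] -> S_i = 578 + -58*i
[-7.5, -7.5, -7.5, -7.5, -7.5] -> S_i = -7.50*1.00^i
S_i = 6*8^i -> [6, 48, 384, 3072, 24576]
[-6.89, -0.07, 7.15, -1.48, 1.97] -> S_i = Random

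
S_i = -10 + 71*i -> [-10, 61, 132, 203, 274]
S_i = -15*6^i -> [-15, -90, -540, -3240, -19440]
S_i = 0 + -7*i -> [0, -7, -14, -21, -28]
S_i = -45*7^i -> [-45, -315, -2205, -15435, -108045]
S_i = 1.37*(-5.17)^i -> [1.37, -7.08, 36.62, -189.32, 978.77]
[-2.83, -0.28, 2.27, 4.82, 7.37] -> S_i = -2.83 + 2.55*i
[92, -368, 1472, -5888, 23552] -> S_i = 92*-4^i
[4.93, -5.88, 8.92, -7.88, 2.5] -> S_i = Random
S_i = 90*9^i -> [90, 810, 7290, 65610, 590490]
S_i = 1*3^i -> [1, 3, 9, 27, 81]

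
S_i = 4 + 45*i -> [4, 49, 94, 139, 184]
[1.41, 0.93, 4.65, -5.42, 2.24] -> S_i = Random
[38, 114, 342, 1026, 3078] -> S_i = 38*3^i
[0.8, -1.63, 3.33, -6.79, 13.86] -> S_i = 0.80*(-2.04)^i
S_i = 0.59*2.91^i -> [0.59, 1.72, 5.0, 14.54, 42.31]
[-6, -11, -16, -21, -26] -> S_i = -6 + -5*i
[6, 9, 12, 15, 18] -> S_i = 6 + 3*i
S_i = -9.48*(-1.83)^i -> [-9.48, 17.35, -31.75, 58.1, -106.32]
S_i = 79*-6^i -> [79, -474, 2844, -17064, 102384]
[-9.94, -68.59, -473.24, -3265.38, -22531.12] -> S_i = -9.94*6.90^i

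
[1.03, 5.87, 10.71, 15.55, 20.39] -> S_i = 1.03 + 4.84*i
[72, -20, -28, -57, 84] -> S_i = Random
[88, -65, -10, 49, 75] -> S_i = Random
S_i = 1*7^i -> [1, 7, 49, 343, 2401]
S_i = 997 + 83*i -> [997, 1080, 1163, 1246, 1329]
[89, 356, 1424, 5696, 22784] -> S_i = 89*4^i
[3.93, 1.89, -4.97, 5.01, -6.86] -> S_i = Random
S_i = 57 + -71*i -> [57, -14, -85, -156, -227]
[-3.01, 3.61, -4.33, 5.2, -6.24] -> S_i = -3.01*(-1.20)^i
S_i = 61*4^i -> [61, 244, 976, 3904, 15616]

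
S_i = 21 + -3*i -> [21, 18, 15, 12, 9]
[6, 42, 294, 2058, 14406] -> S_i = 6*7^i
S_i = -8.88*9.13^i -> [-8.88, -81.07, -740.21, -6758.11, -61701.55]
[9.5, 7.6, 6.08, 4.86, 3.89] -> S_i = 9.50*0.80^i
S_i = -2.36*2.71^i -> [-2.36, -6.4, -17.33, -46.97, -127.29]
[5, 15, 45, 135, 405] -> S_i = 5*3^i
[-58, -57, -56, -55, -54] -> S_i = -58 + 1*i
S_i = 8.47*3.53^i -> [8.47, 29.9, 105.54, 372.57, 1315.17]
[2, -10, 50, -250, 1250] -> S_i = 2*-5^i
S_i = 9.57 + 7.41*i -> [9.57, 16.98, 24.39, 31.8, 39.21]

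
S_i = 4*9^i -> [4, 36, 324, 2916, 26244]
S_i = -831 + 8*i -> [-831, -823, -815, -807, -799]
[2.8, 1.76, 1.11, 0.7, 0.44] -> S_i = 2.80*0.63^i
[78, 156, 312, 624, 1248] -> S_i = 78*2^i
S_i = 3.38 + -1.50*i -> [3.38, 1.88, 0.38, -1.12, -2.62]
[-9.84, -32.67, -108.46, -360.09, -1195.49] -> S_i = -9.84*3.32^i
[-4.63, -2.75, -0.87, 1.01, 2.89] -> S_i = -4.63 + 1.88*i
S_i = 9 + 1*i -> [9, 10, 11, 12, 13]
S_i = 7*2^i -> [7, 14, 28, 56, 112]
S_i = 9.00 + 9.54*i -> [9.0, 18.54, 28.08, 37.62, 47.16]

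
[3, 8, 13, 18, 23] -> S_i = 3 + 5*i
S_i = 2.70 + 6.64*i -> [2.7, 9.34, 15.98, 22.62, 29.26]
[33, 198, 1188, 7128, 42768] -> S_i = 33*6^i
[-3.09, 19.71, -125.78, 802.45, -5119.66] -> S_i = -3.09*(-6.38)^i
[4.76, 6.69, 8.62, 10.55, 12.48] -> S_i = 4.76 + 1.93*i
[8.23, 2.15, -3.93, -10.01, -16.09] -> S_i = 8.23 + -6.08*i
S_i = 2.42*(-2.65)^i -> [2.42, -6.41, 16.99, -45.04, 119.34]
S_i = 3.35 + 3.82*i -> [3.35, 7.17, 10.99, 14.81, 18.63]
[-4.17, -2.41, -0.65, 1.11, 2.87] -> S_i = -4.17 + 1.76*i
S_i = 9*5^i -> [9, 45, 225, 1125, 5625]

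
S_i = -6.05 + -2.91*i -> [-6.05, -8.96, -11.87, -14.78, -17.69]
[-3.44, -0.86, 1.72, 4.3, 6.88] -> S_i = -3.44 + 2.58*i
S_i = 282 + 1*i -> [282, 283, 284, 285, 286]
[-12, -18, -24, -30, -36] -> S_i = -12 + -6*i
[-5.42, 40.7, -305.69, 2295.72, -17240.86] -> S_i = -5.42*(-7.51)^i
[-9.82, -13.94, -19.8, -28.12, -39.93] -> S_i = -9.82*1.42^i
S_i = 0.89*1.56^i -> [0.89, 1.39, 2.17, 3.38, 5.27]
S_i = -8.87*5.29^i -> [-8.87, -46.92, -248.22, -1313.08, -6946.18]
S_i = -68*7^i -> [-68, -476, -3332, -23324, -163268]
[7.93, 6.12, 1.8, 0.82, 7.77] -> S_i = Random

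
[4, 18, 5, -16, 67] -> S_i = Random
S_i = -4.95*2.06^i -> [-4.95, -10.2, -21.01, -43.27, -89.14]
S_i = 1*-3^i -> [1, -3, 9, -27, 81]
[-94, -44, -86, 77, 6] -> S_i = Random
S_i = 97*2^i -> [97, 194, 388, 776, 1552]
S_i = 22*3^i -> [22, 66, 198, 594, 1782]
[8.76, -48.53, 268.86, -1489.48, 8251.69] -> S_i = 8.76*(-5.54)^i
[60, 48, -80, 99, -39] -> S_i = Random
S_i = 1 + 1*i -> [1, 2, 3, 4, 5]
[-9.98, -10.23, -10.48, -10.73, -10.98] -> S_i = -9.98 + -0.25*i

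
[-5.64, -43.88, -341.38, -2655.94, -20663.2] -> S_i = -5.64*7.78^i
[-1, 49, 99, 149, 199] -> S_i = -1 + 50*i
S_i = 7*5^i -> [7, 35, 175, 875, 4375]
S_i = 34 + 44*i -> [34, 78, 122, 166, 210]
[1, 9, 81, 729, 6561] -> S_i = 1*9^i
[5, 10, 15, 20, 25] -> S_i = 5 + 5*i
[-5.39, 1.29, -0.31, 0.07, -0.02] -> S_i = -5.39*(-0.24)^i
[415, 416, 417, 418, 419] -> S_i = 415 + 1*i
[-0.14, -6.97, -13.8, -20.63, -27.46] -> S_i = -0.14 + -6.83*i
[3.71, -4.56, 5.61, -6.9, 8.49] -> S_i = 3.71*(-1.23)^i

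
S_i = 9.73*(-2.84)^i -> [9.73, -27.63, 78.48, -222.88, 632.97]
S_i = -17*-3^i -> [-17, 51, -153, 459, -1377]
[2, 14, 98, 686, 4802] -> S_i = 2*7^i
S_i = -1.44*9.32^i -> [-1.44, -13.42, -125.08, -1165.76, -10864.91]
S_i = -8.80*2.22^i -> [-8.8, -19.54, -43.37, -96.28, -213.74]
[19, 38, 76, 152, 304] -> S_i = 19*2^i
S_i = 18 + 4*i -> [18, 22, 26, 30, 34]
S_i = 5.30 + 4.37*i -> [5.3, 9.67, 14.04, 18.41, 22.78]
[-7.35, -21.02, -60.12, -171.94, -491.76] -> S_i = -7.35*2.86^i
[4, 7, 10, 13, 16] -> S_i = 4 + 3*i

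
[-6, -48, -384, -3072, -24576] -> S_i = -6*8^i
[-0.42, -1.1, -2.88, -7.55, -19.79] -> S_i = -0.42*2.62^i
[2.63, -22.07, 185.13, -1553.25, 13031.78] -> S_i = 2.63*(-8.39)^i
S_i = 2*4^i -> [2, 8, 32, 128, 512]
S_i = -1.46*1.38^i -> [-1.46, -2.01, -2.78, -3.84, -5.3]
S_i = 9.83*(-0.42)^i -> [9.83, -4.13, 1.73, -0.73, 0.31]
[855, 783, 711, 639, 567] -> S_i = 855 + -72*i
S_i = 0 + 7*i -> [0, 7, 14, 21, 28]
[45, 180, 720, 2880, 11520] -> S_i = 45*4^i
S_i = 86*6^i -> [86, 516, 3096, 18576, 111456]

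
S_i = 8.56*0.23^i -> [8.56, 1.97, 0.45, 0.1, 0.02]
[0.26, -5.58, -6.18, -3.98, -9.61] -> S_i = Random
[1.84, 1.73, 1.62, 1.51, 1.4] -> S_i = 1.84 + -0.11*i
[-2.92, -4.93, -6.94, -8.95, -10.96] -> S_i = -2.92 + -2.01*i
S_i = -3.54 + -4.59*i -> [-3.54, -8.13, -12.72, -17.31, -21.9]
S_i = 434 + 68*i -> [434, 502, 570, 638, 706]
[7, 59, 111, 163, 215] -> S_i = 7 + 52*i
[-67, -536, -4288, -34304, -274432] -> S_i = -67*8^i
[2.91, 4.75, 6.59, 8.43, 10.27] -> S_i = 2.91 + 1.84*i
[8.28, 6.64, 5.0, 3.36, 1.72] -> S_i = 8.28 + -1.64*i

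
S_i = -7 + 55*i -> [-7, 48, 103, 158, 213]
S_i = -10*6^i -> [-10, -60, -360, -2160, -12960]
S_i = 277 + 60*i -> [277, 337, 397, 457, 517]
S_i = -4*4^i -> [-4, -16, -64, -256, -1024]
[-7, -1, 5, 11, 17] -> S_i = -7 + 6*i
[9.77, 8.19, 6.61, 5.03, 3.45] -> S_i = 9.77 + -1.58*i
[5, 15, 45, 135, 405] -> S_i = 5*3^i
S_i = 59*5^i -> [59, 295, 1475, 7375, 36875]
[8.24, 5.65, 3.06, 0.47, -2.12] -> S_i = 8.24 + -2.59*i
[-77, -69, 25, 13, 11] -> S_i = Random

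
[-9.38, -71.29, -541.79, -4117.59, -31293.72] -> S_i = -9.38*7.60^i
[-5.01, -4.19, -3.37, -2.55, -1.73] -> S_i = -5.01 + 0.82*i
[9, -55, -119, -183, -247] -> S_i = 9 + -64*i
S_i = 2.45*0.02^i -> [2.45, 0.05, 0.0, 0.0, 0.0]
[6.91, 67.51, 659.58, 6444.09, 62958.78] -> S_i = 6.91*9.77^i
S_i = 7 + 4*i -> [7, 11, 15, 19, 23]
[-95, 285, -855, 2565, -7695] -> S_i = -95*-3^i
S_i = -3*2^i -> [-3, -6, -12, -24, -48]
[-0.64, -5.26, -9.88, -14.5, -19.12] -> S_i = -0.64 + -4.62*i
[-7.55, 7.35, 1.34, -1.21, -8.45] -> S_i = Random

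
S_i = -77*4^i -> [-77, -308, -1232, -4928, -19712]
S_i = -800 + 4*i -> [-800, -796, -792, -788, -784]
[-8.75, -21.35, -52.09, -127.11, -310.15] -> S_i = -8.75*2.44^i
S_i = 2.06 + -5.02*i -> [2.06, -2.96, -7.98, -13.0, -18.02]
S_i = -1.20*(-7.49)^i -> [-1.2, 8.99, -67.32, 504.23, -3776.67]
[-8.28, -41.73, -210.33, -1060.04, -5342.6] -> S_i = -8.28*5.04^i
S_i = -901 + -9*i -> [-901, -910, -919, -928, -937]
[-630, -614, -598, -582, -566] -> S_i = -630 + 16*i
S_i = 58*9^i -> [58, 522, 4698, 42282, 380538]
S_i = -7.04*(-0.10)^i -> [-7.04, 0.7, -0.07, 0.01, -0.0]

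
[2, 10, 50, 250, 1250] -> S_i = 2*5^i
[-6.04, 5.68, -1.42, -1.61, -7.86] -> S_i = Random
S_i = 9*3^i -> [9, 27, 81, 243, 729]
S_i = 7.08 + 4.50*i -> [7.08, 11.58, 16.08, 20.58, 25.08]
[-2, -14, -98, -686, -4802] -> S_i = -2*7^i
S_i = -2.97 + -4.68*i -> [-2.97, -7.65, -12.33, -17.01, -21.69]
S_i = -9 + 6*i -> [-9, -3, 3, 9, 15]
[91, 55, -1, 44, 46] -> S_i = Random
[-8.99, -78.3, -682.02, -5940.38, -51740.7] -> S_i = -8.99*8.71^i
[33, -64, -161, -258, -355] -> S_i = 33 + -97*i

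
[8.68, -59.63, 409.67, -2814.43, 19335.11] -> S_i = 8.68*(-6.87)^i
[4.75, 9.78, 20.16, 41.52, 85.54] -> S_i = 4.75*2.06^i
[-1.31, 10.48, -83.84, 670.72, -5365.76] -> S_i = -1.31*(-8.00)^i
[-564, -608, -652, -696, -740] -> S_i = -564 + -44*i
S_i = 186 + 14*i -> [186, 200, 214, 228, 242]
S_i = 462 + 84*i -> [462, 546, 630, 714, 798]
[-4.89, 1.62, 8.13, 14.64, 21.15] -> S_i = -4.89 + 6.51*i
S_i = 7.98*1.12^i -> [7.98, 8.94, 10.01, 11.21, 12.56]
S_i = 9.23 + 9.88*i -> [9.23, 19.11, 28.99, 38.87, 48.75]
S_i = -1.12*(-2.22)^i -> [-1.12, 2.49, -5.52, 12.25, -27.2]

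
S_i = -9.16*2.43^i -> [-9.16, -22.26, -54.09, -131.44, -319.39]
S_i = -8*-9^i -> [-8, 72, -648, 5832, -52488]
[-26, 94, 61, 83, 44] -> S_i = Random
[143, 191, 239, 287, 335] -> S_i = 143 + 48*i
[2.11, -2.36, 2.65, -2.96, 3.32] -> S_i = 2.11*(-1.12)^i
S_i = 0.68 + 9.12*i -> [0.68, 9.8, 18.92, 28.04, 37.16]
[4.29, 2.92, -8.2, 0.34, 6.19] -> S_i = Random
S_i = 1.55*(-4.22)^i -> [1.55, -6.54, 27.6, -116.48, 491.57]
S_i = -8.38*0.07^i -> [-8.38, -0.59, -0.04, -0.0, -0.0]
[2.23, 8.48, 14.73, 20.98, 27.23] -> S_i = 2.23 + 6.25*i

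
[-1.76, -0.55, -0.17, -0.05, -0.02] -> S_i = -1.76*0.31^i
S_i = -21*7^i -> [-21, -147, -1029, -7203, -50421]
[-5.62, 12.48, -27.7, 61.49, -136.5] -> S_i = -5.62*(-2.22)^i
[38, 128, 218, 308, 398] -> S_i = 38 + 90*i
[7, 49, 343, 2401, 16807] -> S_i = 7*7^i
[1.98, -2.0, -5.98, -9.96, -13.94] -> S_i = 1.98 + -3.98*i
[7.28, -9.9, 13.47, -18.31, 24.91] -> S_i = 7.28*(-1.36)^i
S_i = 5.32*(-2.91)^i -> [5.32, -15.48, 45.05, -131.1, 381.49]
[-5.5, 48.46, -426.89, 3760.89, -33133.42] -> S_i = -5.50*(-8.81)^i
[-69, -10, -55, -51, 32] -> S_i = Random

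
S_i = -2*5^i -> [-2, -10, -50, -250, -1250]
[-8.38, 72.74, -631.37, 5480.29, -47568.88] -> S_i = -8.38*(-8.68)^i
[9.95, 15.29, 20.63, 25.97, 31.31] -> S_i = 9.95 + 5.34*i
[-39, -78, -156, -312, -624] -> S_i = -39*2^i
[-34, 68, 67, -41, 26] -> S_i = Random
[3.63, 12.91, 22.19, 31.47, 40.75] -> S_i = 3.63 + 9.28*i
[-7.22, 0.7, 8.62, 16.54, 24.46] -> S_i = -7.22 + 7.92*i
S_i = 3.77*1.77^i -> [3.77, 6.67, 11.81, 20.91, 37.0]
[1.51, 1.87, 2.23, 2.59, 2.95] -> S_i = 1.51 + 0.36*i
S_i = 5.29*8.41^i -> [5.29, 44.49, 374.15, 3146.62, 26463.04]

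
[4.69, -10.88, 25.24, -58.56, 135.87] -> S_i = 4.69*(-2.32)^i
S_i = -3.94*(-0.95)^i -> [-3.94, 3.74, -3.56, 3.38, -3.21]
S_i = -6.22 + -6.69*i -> [-6.22, -12.91, -19.6, -26.29, -32.98]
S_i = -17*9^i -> [-17, -153, -1377, -12393, -111537]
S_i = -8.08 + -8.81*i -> [-8.08, -16.89, -25.7, -34.51, -43.32]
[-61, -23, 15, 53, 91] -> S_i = -61 + 38*i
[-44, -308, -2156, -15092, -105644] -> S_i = -44*7^i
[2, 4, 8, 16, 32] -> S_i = 2*2^i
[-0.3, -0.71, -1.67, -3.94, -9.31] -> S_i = -0.30*2.36^i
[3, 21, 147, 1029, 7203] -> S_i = 3*7^i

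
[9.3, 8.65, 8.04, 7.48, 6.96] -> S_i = 9.30*0.93^i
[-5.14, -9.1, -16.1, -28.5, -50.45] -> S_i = -5.14*1.77^i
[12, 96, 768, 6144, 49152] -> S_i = 12*8^i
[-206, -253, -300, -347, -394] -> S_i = -206 + -47*i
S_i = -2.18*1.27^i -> [-2.18, -2.77, -3.52, -4.47, -5.67]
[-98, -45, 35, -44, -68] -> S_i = Random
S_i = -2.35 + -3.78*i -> [-2.35, -6.13, -9.91, -13.69, -17.47]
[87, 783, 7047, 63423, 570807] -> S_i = 87*9^i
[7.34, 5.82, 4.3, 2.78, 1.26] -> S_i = 7.34 + -1.52*i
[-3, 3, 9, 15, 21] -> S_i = -3 + 6*i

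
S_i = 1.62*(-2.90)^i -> [1.62, -4.7, 13.62, -39.51, 114.58]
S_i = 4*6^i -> [4, 24, 144, 864, 5184]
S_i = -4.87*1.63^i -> [-4.87, -7.94, -12.94, -21.09, -34.38]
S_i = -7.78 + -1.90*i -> [-7.78, -9.68, -11.58, -13.48, -15.38]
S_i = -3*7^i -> [-3, -21, -147, -1029, -7203]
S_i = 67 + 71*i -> [67, 138, 209, 280, 351]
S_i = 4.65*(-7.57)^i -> [4.65, -35.2, 266.47, -2017.16, 15269.91]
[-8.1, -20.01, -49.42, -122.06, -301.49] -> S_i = -8.10*2.47^i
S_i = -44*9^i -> [-44, -396, -3564, -32076, -288684]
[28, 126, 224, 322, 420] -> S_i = 28 + 98*i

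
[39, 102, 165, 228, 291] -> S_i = 39 + 63*i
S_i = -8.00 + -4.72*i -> [-8.0, -12.72, -17.44, -22.16, -26.88]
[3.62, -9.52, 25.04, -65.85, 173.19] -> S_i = 3.62*(-2.63)^i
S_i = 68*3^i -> [68, 204, 612, 1836, 5508]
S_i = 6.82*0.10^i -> [6.82, 0.68, 0.07, 0.01, 0.0]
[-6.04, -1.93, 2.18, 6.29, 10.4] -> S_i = -6.04 + 4.11*i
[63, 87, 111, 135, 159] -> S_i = 63 + 24*i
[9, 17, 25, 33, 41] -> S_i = 9 + 8*i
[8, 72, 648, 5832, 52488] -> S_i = 8*9^i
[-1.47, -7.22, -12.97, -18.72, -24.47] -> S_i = -1.47 + -5.75*i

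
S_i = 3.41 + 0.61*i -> [3.41, 4.02, 4.63, 5.24, 5.85]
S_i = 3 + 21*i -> [3, 24, 45, 66, 87]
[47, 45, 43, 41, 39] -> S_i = 47 + -2*i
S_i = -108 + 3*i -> [-108, -105, -102, -99, -96]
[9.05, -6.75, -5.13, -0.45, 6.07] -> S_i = Random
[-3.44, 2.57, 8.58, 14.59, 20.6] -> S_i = -3.44 + 6.01*i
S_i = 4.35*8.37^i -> [4.35, 36.41, 304.75, 2550.74, 21349.67]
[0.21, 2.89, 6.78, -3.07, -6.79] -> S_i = Random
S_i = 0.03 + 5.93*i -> [0.03, 5.96, 11.89, 17.82, 23.75]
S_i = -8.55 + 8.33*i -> [-8.55, -0.22, 8.11, 16.44, 24.77]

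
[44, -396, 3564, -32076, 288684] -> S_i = 44*-9^i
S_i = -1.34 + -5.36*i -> [-1.34, -6.7, -12.06, -17.42, -22.78]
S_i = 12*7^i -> [12, 84, 588, 4116, 28812]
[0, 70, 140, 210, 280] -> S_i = 0 + 70*i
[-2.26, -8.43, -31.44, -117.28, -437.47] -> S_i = -2.26*3.73^i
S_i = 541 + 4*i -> [541, 545, 549, 553, 557]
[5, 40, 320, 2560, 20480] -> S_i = 5*8^i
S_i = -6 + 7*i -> [-6, 1, 8, 15, 22]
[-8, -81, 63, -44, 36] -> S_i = Random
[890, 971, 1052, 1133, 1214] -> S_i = 890 + 81*i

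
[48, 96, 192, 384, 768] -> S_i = 48*2^i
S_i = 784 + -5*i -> [784, 779, 774, 769, 764]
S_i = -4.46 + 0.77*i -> [-4.46, -3.69, -2.92, -2.15, -1.38]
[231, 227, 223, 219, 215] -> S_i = 231 + -4*i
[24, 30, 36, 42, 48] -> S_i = 24 + 6*i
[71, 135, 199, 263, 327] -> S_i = 71 + 64*i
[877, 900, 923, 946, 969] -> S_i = 877 + 23*i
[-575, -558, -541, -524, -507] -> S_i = -575 + 17*i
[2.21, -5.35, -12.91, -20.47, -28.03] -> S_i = 2.21 + -7.56*i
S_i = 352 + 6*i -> [352, 358, 364, 370, 376]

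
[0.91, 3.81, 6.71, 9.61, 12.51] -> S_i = 0.91 + 2.90*i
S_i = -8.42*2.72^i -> [-8.42, -22.9, -62.29, -169.44, -460.88]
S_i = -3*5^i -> [-3, -15, -75, -375, -1875]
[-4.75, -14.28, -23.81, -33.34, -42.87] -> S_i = -4.75 + -9.53*i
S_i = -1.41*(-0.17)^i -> [-1.41, 0.24, -0.04, 0.01, -0.0]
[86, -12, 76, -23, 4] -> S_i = Random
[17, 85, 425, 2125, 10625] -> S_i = 17*5^i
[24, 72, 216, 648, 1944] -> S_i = 24*3^i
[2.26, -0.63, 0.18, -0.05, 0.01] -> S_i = 2.26*(-0.28)^i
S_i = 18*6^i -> [18, 108, 648, 3888, 23328]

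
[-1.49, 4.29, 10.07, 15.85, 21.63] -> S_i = -1.49 + 5.78*i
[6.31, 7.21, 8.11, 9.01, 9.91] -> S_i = 6.31 + 0.90*i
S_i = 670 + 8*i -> [670, 678, 686, 694, 702]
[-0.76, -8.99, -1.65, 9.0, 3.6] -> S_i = Random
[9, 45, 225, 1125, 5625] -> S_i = 9*5^i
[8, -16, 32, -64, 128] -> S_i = 8*-2^i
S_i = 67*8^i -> [67, 536, 4288, 34304, 274432]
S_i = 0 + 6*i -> [0, 6, 12, 18, 24]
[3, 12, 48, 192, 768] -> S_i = 3*4^i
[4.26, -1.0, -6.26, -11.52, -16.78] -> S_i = 4.26 + -5.26*i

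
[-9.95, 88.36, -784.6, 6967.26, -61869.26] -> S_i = -9.95*(-8.88)^i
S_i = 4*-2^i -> [4, -8, 16, -32, 64]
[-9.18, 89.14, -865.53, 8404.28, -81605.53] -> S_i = -9.18*(-9.71)^i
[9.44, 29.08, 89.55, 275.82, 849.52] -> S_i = 9.44*3.08^i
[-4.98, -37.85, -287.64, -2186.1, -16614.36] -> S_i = -4.98*7.60^i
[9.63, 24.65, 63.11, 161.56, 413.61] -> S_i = 9.63*2.56^i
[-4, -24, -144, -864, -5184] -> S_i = -4*6^i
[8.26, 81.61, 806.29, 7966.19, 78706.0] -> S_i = 8.26*9.88^i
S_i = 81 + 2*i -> [81, 83, 85, 87, 89]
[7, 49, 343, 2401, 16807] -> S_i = 7*7^i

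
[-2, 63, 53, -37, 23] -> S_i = Random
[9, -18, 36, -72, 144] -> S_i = 9*-2^i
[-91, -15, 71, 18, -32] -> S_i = Random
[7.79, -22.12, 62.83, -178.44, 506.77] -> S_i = 7.79*(-2.84)^i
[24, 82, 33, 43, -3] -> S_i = Random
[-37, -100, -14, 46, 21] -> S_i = Random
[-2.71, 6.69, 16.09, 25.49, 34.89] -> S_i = -2.71 + 9.40*i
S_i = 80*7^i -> [80, 560, 3920, 27440, 192080]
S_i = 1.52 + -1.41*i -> [1.52, 0.11, -1.3, -2.71, -4.12]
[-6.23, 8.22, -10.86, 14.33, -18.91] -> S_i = -6.23*(-1.32)^i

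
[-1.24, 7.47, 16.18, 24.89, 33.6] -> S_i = -1.24 + 8.71*i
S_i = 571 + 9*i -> [571, 580, 589, 598, 607]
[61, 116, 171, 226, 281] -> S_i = 61 + 55*i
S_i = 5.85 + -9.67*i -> [5.85, -3.82, -13.49, -23.16, -32.83]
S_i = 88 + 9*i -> [88, 97, 106, 115, 124]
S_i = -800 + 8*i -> [-800, -792, -784, -776, -768]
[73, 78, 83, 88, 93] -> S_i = 73 + 5*i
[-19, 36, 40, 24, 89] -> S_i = Random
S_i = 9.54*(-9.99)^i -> [9.54, -95.3, 952.09, -9511.41, 95018.97]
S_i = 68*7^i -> [68, 476, 3332, 23324, 163268]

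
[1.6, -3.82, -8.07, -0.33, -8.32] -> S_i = Random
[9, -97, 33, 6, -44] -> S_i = Random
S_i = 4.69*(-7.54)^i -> [4.69, -35.36, 266.63, -2010.42, 15158.57]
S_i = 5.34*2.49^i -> [5.34, 13.3, 33.11, 82.44, 205.28]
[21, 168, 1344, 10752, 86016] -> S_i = 21*8^i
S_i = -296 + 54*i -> [-296, -242, -188, -134, -80]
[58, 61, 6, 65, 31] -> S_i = Random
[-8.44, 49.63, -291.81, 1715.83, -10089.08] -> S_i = -8.44*(-5.88)^i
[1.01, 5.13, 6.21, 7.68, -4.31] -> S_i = Random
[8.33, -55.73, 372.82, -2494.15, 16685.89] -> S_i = 8.33*(-6.69)^i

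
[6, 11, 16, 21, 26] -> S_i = 6 + 5*i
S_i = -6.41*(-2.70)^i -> [-6.41, 17.31, -46.73, 126.17, -340.65]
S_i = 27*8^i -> [27, 216, 1728, 13824, 110592]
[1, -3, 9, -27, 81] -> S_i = 1*-3^i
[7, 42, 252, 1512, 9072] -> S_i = 7*6^i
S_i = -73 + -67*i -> [-73, -140, -207, -274, -341]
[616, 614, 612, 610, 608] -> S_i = 616 + -2*i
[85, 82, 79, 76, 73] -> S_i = 85 + -3*i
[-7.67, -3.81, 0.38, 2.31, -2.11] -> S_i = Random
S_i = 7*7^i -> [7, 49, 343, 2401, 16807]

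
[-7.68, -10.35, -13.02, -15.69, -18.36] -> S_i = -7.68 + -2.67*i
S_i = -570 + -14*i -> [-570, -584, -598, -612, -626]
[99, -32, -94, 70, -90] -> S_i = Random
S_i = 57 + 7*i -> [57, 64, 71, 78, 85]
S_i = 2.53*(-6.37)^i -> [2.53, -16.12, 102.66, -653.94, 4165.61]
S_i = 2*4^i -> [2, 8, 32, 128, 512]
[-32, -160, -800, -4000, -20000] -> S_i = -32*5^i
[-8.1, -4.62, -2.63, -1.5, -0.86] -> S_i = -8.10*0.57^i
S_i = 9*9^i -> [9, 81, 729, 6561, 59049]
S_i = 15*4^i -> [15, 60, 240, 960, 3840]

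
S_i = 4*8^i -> [4, 32, 256, 2048, 16384]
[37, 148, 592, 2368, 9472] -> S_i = 37*4^i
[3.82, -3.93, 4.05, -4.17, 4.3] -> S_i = 3.82*(-1.03)^i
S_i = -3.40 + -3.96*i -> [-3.4, -7.36, -11.32, -15.28, -19.24]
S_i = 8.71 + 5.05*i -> [8.71, 13.76, 18.81, 23.86, 28.91]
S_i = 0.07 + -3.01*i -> [0.07, -2.94, -5.95, -8.96, -11.97]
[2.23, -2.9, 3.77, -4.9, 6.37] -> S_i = 2.23*(-1.30)^i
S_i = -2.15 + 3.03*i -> [-2.15, 0.88, 3.91, 6.94, 9.97]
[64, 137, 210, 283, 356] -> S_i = 64 + 73*i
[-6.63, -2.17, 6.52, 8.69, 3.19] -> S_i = Random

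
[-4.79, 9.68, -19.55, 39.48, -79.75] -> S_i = -4.79*(-2.02)^i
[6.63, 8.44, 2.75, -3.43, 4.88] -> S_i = Random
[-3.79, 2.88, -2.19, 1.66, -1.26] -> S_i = -3.79*(-0.76)^i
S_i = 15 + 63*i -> [15, 78, 141, 204, 267]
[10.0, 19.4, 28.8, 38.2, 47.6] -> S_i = 10.00 + 9.40*i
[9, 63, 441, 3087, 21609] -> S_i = 9*7^i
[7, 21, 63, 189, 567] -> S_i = 7*3^i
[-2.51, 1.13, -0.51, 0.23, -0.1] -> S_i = -2.51*(-0.45)^i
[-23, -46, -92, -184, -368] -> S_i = -23*2^i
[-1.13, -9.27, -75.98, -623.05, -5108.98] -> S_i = -1.13*8.20^i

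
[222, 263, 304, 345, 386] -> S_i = 222 + 41*i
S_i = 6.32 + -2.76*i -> [6.32, 3.56, 0.8, -1.96, -4.72]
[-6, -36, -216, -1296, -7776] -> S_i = -6*6^i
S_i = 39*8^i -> [39, 312, 2496, 19968, 159744]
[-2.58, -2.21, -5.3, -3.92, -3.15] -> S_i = Random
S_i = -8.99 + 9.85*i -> [-8.99, 0.86, 10.71, 20.56, 30.41]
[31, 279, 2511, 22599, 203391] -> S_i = 31*9^i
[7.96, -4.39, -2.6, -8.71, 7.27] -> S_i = Random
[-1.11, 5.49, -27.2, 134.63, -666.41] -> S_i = -1.11*(-4.95)^i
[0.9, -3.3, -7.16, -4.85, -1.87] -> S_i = Random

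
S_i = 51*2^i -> [51, 102, 204, 408, 816]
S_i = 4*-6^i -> [4, -24, 144, -864, 5184]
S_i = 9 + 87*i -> [9, 96, 183, 270, 357]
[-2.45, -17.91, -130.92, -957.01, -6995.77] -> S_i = -2.45*7.31^i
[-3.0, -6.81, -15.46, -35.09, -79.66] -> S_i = -3.00*2.27^i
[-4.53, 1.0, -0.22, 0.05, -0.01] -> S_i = -4.53*(-0.22)^i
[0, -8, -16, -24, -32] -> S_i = 0 + -8*i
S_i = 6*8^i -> [6, 48, 384, 3072, 24576]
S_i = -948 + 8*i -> [-948, -940, -932, -924, -916]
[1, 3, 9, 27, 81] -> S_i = 1*3^i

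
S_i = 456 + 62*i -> [456, 518, 580, 642, 704]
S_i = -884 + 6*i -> [-884, -878, -872, -866, -860]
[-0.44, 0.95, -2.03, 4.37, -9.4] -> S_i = -0.44*(-2.15)^i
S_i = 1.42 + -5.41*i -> [1.42, -3.99, -9.4, -14.81, -20.22]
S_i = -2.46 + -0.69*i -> [-2.46, -3.15, -3.84, -4.53, -5.22]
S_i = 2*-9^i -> [2, -18, 162, -1458, 13122]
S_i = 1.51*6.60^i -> [1.51, 9.97, 65.78, 434.12, 2865.19]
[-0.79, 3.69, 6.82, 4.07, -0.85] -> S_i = Random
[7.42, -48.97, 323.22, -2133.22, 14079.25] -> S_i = 7.42*(-6.60)^i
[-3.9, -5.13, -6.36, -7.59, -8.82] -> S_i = -3.90 + -1.23*i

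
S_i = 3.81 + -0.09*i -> [3.81, 3.72, 3.63, 3.54, 3.45]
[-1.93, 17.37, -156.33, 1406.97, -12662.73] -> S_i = -1.93*(-9.00)^i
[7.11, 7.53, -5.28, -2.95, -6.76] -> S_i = Random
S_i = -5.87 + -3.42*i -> [-5.87, -9.29, -12.71, -16.13, -19.55]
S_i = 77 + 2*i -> [77, 79, 81, 83, 85]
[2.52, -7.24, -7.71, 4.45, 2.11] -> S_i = Random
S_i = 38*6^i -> [38, 228, 1368, 8208, 49248]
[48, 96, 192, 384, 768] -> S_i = 48*2^i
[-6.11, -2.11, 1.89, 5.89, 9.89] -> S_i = -6.11 + 4.00*i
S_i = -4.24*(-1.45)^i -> [-4.24, 6.15, -8.91, 12.93, -18.74]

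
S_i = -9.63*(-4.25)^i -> [-9.63, 40.93, -173.94, 739.25, -3141.83]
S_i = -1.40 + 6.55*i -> [-1.4, 5.15, 11.7, 18.25, 24.8]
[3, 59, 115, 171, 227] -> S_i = 3 + 56*i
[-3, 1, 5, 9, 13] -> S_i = -3 + 4*i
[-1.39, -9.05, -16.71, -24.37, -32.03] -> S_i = -1.39 + -7.66*i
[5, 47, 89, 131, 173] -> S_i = 5 + 42*i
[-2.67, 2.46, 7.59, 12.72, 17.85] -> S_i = -2.67 + 5.13*i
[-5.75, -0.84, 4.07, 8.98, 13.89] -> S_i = -5.75 + 4.91*i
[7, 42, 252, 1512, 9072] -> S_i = 7*6^i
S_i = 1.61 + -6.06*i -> [1.61, -4.45, -10.51, -16.57, -22.63]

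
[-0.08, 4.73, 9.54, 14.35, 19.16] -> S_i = -0.08 + 4.81*i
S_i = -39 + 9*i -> [-39, -30, -21, -12, -3]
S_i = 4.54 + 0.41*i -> [4.54, 4.95, 5.36, 5.77, 6.18]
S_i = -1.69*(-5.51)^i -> [-1.69, 9.31, -51.31, 282.71, -1557.73]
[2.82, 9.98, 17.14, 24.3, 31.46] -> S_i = 2.82 + 7.16*i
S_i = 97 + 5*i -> [97, 102, 107, 112, 117]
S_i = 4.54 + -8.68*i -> [4.54, -4.14, -12.82, -21.5, -30.18]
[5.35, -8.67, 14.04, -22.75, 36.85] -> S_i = 5.35*(-1.62)^i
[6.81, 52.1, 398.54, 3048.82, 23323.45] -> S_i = 6.81*7.65^i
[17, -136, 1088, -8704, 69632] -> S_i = 17*-8^i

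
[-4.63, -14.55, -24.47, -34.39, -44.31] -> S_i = -4.63 + -9.92*i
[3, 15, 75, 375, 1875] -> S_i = 3*5^i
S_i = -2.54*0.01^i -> [-2.54, -0.03, -0.0, -0.0, -0.0]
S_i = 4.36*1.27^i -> [4.36, 5.54, 7.03, 8.93, 11.34]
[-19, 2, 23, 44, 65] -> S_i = -19 + 21*i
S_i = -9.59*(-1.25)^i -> [-9.59, 11.99, -14.98, 18.73, -23.41]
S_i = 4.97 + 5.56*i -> [4.97, 10.53, 16.09, 21.65, 27.21]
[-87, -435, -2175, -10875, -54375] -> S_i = -87*5^i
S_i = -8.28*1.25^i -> [-8.28, -10.35, -12.94, -16.17, -20.21]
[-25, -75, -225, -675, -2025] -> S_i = -25*3^i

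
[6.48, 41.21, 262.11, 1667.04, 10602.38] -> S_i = 6.48*6.36^i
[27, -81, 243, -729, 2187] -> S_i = 27*-3^i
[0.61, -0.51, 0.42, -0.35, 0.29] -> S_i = 0.61*(-0.83)^i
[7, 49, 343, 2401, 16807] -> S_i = 7*7^i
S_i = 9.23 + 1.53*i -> [9.23, 10.76, 12.29, 13.82, 15.35]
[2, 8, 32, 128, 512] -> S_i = 2*4^i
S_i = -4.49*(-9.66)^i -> [-4.49, 43.37, -418.99, 4047.41, -39098.03]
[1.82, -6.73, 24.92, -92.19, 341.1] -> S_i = 1.82*(-3.70)^i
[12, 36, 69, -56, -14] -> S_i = Random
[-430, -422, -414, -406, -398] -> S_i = -430 + 8*i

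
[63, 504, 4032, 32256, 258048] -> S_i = 63*8^i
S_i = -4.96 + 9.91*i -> [-4.96, 4.95, 14.86, 24.77, 34.68]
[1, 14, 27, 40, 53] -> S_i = 1 + 13*i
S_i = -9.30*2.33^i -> [-9.3, -21.67, -50.49, -117.64, -274.1]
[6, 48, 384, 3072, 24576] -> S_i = 6*8^i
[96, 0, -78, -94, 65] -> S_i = Random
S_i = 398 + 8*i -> [398, 406, 414, 422, 430]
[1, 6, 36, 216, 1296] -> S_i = 1*6^i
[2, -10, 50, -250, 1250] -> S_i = 2*-5^i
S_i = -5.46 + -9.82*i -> [-5.46, -15.28, -25.1, -34.92, -44.74]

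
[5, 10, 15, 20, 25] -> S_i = 5 + 5*i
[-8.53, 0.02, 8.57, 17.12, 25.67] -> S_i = -8.53 + 8.55*i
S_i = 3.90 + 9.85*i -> [3.9, 13.75, 23.6, 33.45, 43.3]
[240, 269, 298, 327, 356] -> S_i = 240 + 29*i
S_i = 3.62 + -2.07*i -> [3.62, 1.55, -0.52, -2.59, -4.66]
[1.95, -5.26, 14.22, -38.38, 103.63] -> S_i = 1.95*(-2.70)^i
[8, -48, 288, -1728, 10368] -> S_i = 8*-6^i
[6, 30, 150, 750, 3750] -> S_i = 6*5^i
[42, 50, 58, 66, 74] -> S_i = 42 + 8*i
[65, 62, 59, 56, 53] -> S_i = 65 + -3*i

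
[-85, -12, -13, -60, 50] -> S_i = Random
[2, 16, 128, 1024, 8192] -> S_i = 2*8^i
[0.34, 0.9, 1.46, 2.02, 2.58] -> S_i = 0.34 + 0.56*i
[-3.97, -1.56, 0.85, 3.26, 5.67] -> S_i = -3.97 + 2.41*i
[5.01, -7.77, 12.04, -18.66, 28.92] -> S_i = 5.01*(-1.55)^i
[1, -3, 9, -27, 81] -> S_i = 1*-3^i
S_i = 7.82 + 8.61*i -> [7.82, 16.43, 25.04, 33.65, 42.26]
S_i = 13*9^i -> [13, 117, 1053, 9477, 85293]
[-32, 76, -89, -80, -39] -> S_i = Random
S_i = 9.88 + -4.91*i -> [9.88, 4.97, 0.06, -4.85, -9.76]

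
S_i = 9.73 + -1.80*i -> [9.73, 7.93, 6.13, 4.33, 2.53]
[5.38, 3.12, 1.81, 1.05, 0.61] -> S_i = 5.38*0.58^i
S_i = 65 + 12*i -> [65, 77, 89, 101, 113]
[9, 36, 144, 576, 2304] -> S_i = 9*4^i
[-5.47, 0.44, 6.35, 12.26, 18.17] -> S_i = -5.47 + 5.91*i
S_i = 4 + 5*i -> [4, 9, 14, 19, 24]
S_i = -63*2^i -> [-63, -126, -252, -504, -1008]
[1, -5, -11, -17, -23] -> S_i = 1 + -6*i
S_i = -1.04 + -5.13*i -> [-1.04, -6.17, -11.3, -16.43, -21.56]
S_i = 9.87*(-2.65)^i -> [9.87, -26.16, 69.31, -183.68, 486.74]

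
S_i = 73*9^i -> [73, 657, 5913, 53217, 478953]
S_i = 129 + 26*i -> [129, 155, 181, 207, 233]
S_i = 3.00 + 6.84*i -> [3.0, 9.84, 16.68, 23.52, 30.36]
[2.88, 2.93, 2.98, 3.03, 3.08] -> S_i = 2.88 + 0.05*i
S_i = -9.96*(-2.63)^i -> [-9.96, 26.19, -68.89, 181.19, -476.52]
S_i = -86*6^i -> [-86, -516, -3096, -18576, -111456]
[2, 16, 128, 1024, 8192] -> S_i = 2*8^i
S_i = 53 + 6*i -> [53, 59, 65, 71, 77]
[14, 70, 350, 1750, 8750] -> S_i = 14*5^i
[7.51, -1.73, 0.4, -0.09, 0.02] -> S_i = 7.51*(-0.23)^i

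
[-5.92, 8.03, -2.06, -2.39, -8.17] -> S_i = Random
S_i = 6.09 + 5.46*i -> [6.09, 11.55, 17.01, 22.47, 27.93]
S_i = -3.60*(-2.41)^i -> [-3.6, 8.68, -20.91, 50.39, -121.44]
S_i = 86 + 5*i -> [86, 91, 96, 101, 106]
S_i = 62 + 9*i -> [62, 71, 80, 89, 98]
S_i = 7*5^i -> [7, 35, 175, 875, 4375]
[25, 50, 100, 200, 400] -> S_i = 25*2^i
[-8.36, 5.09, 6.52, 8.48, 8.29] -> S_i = Random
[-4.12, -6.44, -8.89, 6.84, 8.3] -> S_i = Random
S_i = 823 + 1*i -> [823, 824, 825, 826, 827]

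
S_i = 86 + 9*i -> [86, 95, 104, 113, 122]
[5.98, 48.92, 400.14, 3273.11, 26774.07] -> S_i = 5.98*8.18^i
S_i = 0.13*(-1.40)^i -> [0.13, -0.18, 0.25, -0.36, 0.5]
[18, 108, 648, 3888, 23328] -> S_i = 18*6^i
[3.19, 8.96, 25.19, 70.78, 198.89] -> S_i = 3.19*2.81^i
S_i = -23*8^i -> [-23, -184, -1472, -11776, -94208]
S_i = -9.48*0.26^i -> [-9.48, -2.46, -0.64, -0.17, -0.04]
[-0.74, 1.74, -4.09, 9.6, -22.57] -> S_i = -0.74*(-2.35)^i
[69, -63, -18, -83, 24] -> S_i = Random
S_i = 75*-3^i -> [75, -225, 675, -2025, 6075]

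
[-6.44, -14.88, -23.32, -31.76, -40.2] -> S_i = -6.44 + -8.44*i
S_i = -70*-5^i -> [-70, 350, -1750, 8750, -43750]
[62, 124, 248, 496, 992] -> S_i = 62*2^i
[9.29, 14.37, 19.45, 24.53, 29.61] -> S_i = 9.29 + 5.08*i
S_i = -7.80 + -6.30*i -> [-7.8, -14.1, -20.4, -26.7, -33.0]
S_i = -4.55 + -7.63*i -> [-4.55, -12.18, -19.81, -27.44, -35.07]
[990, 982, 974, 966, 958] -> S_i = 990 + -8*i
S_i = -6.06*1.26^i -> [-6.06, -7.64, -9.62, -12.12, -15.27]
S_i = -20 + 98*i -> [-20, 78, 176, 274, 372]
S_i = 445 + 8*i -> [445, 453, 461, 469, 477]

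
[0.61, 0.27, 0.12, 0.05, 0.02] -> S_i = 0.61*0.44^i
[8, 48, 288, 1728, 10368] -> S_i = 8*6^i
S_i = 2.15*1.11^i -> [2.15, 2.39, 2.65, 2.94, 3.26]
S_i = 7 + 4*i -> [7, 11, 15, 19, 23]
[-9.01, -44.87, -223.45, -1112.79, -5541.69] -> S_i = -9.01*4.98^i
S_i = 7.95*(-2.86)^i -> [7.95, -22.74, 65.03, -185.98, 531.9]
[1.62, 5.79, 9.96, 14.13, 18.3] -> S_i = 1.62 + 4.17*i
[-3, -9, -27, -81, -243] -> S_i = -3*3^i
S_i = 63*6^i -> [63, 378, 2268, 13608, 81648]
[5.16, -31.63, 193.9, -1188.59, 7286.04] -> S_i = 5.16*(-6.13)^i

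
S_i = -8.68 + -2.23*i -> [-8.68, -10.91, -13.14, -15.37, -17.6]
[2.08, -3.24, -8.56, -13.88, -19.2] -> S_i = 2.08 + -5.32*i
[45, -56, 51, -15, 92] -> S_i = Random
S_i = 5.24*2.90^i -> [5.24, 15.2, 44.07, 127.8, 370.62]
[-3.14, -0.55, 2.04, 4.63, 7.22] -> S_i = -3.14 + 2.59*i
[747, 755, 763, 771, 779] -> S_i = 747 + 8*i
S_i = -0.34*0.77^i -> [-0.34, -0.26, -0.2, -0.16, -0.12]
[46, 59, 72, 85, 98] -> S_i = 46 + 13*i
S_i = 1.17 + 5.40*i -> [1.17, 6.57, 11.97, 17.37, 22.77]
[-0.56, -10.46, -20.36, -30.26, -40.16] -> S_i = -0.56 + -9.90*i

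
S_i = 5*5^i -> [5, 25, 125, 625, 3125]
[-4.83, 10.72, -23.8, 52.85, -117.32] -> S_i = -4.83*(-2.22)^i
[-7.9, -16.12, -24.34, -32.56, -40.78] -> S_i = -7.90 + -8.22*i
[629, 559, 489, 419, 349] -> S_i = 629 + -70*i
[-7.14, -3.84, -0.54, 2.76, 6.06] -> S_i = -7.14 + 3.30*i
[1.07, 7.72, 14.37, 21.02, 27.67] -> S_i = 1.07 + 6.65*i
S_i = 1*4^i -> [1, 4, 16, 64, 256]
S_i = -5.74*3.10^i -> [-5.74, -17.79, -55.16, -171.0, -530.1]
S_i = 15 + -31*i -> [15, -16, -47, -78, -109]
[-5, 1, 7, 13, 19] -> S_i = -5 + 6*i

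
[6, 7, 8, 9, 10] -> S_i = 6 + 1*i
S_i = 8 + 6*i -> [8, 14, 20, 26, 32]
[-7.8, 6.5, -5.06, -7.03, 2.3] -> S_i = Random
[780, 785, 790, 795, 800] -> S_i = 780 + 5*i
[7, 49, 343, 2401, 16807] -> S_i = 7*7^i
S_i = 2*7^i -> [2, 14, 98, 686, 4802]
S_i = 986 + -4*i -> [986, 982, 978, 974, 970]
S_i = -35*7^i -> [-35, -245, -1715, -12005, -84035]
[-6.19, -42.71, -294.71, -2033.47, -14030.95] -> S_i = -6.19*6.90^i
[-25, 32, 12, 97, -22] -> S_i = Random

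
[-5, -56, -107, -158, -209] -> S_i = -5 + -51*i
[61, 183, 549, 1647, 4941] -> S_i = 61*3^i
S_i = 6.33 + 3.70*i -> [6.33, 10.03, 13.73, 17.43, 21.13]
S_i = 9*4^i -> [9, 36, 144, 576, 2304]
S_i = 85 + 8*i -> [85, 93, 101, 109, 117]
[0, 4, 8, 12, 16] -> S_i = 0 + 4*i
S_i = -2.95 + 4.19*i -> [-2.95, 1.24, 5.43, 9.62, 13.81]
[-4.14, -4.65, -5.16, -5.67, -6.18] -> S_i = -4.14 + -0.51*i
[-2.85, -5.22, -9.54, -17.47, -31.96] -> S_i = -2.85*1.83^i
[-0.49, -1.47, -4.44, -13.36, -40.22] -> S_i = -0.49*3.01^i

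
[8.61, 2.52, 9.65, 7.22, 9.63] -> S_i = Random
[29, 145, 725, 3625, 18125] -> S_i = 29*5^i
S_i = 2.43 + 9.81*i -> [2.43, 12.24, 22.05, 31.86, 41.67]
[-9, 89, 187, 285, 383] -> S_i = -9 + 98*i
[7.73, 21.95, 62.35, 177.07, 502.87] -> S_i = 7.73*2.84^i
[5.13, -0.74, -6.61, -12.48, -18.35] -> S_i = 5.13 + -5.87*i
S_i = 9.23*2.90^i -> [9.23, 26.77, 77.62, 225.11, 652.82]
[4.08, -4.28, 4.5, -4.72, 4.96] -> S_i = 4.08*(-1.05)^i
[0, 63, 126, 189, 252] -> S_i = 0 + 63*i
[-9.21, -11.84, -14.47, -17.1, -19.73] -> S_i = -9.21 + -2.63*i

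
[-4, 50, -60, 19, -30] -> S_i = Random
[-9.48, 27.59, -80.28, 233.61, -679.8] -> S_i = -9.48*(-2.91)^i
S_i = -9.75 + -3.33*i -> [-9.75, -13.08, -16.41, -19.74, -23.07]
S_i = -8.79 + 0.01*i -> [-8.79, -8.78, -8.77, -8.76, -8.75]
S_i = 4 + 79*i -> [4, 83, 162, 241, 320]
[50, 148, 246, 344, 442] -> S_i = 50 + 98*i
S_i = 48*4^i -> [48, 192, 768, 3072, 12288]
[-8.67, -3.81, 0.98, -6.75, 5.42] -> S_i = Random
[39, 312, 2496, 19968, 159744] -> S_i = 39*8^i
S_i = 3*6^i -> [3, 18, 108, 648, 3888]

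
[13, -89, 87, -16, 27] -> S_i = Random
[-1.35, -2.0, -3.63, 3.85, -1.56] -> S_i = Random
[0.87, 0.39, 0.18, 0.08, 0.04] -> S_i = 0.87*0.45^i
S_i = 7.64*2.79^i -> [7.64, 21.32, 59.47, 165.92, 462.92]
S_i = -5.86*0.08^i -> [-5.86, -0.47, -0.04, -0.0, -0.0]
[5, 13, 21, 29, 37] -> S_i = 5 + 8*i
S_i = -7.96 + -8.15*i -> [-7.96, -16.11, -24.26, -32.41, -40.56]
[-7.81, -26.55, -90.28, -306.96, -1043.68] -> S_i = -7.81*3.40^i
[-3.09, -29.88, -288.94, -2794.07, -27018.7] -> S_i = -3.09*9.67^i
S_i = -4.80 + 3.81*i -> [-4.8, -0.99, 2.82, 6.63, 10.44]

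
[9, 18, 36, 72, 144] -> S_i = 9*2^i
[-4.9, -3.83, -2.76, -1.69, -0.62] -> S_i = -4.90 + 1.07*i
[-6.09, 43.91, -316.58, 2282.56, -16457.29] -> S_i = -6.09*(-7.21)^i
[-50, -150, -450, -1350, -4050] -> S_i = -50*3^i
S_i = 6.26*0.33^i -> [6.26, 2.07, 0.68, 0.22, 0.07]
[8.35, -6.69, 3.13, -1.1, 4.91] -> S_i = Random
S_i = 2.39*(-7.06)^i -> [2.39, -16.87, 119.13, -841.03, 5937.68]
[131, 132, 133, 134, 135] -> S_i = 131 + 1*i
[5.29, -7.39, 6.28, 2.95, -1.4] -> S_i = Random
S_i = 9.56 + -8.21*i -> [9.56, 1.35, -6.86, -15.07, -23.28]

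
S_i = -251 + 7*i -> [-251, -244, -237, -230, -223]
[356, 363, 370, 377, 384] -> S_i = 356 + 7*i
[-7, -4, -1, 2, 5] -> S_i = -7 + 3*i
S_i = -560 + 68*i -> [-560, -492, -424, -356, -288]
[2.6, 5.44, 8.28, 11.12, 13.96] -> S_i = 2.60 + 2.84*i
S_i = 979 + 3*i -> [979, 982, 985, 988, 991]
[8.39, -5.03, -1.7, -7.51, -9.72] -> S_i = Random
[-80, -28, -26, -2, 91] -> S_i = Random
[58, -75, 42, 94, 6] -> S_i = Random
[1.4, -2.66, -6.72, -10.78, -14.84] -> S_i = 1.40 + -4.06*i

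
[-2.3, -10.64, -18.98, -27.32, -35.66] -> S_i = -2.30 + -8.34*i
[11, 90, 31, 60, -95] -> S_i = Random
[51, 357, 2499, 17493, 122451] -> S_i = 51*7^i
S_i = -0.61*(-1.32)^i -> [-0.61, 0.81, -1.06, 1.4, -1.85]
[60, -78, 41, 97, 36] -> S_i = Random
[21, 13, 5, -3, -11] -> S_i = 21 + -8*i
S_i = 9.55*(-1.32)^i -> [9.55, -12.61, 16.64, -21.96, 28.99]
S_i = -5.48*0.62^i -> [-5.48, -3.4, -2.11, -1.31, -0.81]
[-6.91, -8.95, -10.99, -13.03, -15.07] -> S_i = -6.91 + -2.04*i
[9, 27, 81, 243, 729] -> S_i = 9*3^i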